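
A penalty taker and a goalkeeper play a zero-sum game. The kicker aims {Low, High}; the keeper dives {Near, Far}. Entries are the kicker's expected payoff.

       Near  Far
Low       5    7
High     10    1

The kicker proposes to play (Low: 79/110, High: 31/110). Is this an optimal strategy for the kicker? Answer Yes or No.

No

Against Near this mix gives (79/110)·5 + (31/110)·10 = 141/22.
Against Far this mix gives (79/110)·7 + (31/110)·1 = 292/55.
The keeper will play Far, holding the kicker to 292/55. Shifting weight toward the row that does better against Far would raise this floor (the equalizing mix achieves 65/11 against both Far and Near), so the proposed strategy is not optimal.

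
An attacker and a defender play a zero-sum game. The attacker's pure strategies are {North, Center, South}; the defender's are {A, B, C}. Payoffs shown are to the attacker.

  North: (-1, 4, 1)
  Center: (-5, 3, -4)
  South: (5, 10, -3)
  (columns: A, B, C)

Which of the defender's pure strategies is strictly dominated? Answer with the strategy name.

A holds the attacker's payoff strictly below B in every row: -1 < 4, -5 < 3, 5 < 10.
So B is strictly dominated for the defender.

B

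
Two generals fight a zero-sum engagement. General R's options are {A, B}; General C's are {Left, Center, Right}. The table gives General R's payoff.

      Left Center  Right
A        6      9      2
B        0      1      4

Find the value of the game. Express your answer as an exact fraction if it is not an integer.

3

Row minima: A → 2, B → 0; maximin = 2.
Column maxima: Left → 6, Center → 9, Right → 4; minimax = 4.
2 ≠ 4, so there is no saddle point; optimal play is mixed.
Center is strictly dominated by Left (it gives General R strictly more in every row), so General C never plays it.
On the remaining 2×2 (A, B vs Left, Right):
Let General R play A with probability p. Expected payoff against Left: 6p + 0(1−p) = 6p; against Right: 2p + 4(1−p) = −2p + 4.
Setting these equal: 6p = −2p + 4 ⇒ 8p = 4 ⇒ p = 1/2, and the value is (6)·(1/2) = 3.
For General C: with q = P(Left), equating A's and B's payoffs gives 4q + 2 = −4q + 4 ⇒ q = 1/4.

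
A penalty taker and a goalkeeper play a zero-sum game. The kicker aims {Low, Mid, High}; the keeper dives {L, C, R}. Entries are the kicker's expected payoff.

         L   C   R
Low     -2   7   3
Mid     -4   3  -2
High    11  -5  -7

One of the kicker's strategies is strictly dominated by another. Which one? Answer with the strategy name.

Mid

Low gives a strictly higher payoff than Mid against every column: -2 > -4, 7 > 3, 3 > -2.
So Mid is strictly dominated and the kicker never plays it.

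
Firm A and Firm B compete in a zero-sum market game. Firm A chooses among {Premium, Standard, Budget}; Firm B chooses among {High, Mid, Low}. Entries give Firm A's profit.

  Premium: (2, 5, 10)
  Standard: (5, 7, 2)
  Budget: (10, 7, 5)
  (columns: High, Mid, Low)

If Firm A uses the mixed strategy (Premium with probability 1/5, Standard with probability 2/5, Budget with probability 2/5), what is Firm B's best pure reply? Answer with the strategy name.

Low

If Firm B plays High, Firm A's expected payoff is (1/5)·2 + (2/5)·5 + (2/5)·10 = 32/5.
If Firm B plays Mid, Firm A's expected payoff is (1/5)·5 + (2/5)·7 + (2/5)·7 = 33/5.
If Firm B plays Low, Firm A's expected payoff is (1/5)·10 + (2/5)·2 + (2/5)·5 = 24/5.
Firm B minimizes Firm A's payoff; the smallest is 24/5, so the best response is Low.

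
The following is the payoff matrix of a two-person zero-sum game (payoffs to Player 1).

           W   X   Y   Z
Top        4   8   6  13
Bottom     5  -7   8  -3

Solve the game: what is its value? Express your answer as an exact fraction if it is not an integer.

17/4

Row minima: Top → 4, Bottom → -7; maximin = 4.
Column maxima: W → 5, X → 8, Y → 8, Z → 13; minimax = 5.
4 ≠ 5, so there is no saddle point; optimal play is mixed.
Y is strictly dominated by W (it gives Player 1 strictly more in every row), so Player 2 never plays it.
Z is strictly dominated by X (it gives Player 1 strictly more in every row), so Player 2 never plays it.
On the remaining 2×2 (Top, Bottom vs W, X):
Let Player 1 play Top with probability p. Expected payoff against W: 4p + 5(1−p) = −p + 5; against X: 8p + (-7)(1−p) = 15p − 7.
Setting these equal: −p + 5 = 15p − 7 ⇒ −16p = -12 ⇒ p = 3/4, and the value is (-1)·(3/4) + 5 = 17/4.
For Player 2: with q = P(W), equating Top's and Bottom's payoffs gives −4q + 8 = 12q − 7 ⇒ q = 15/16.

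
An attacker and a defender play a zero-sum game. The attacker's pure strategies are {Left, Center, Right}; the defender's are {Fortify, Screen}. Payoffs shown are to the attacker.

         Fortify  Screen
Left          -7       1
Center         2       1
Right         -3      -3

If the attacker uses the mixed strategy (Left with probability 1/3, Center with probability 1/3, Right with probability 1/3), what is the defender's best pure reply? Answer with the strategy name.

If the defender plays Fortify, the attacker's expected payoff is (1/3)·(-7) + (1/3)·2 + (1/3)·(-3) = -8/3.
If the defender plays Screen, the attacker's expected payoff is (1/3)·1 + (1/3)·1 + (1/3)·(-3) = -1/3.
The defender minimizes the attacker's payoff; the smallest is -8/3, so the best response is Fortify.

Fortify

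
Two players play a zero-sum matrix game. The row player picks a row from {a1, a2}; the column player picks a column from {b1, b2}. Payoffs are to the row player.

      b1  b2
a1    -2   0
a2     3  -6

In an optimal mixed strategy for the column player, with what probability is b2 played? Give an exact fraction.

5/11

Row minima: a1 → -2, a2 → -6; maximin = -2.
Column maxima: b1 → 3, b2 → 0; minimax = 0.
-2 ≠ 0, so there is no saddle point; optimal play is mixed.
Let the row player play a1 with probability p. Expected payoff against b1: (-2)p + 3(1−p) = −5p + 3; against b2: 0p + (-6)(1−p) = 6p − 6.
Setting these equal: −5p + 3 = 6p − 6 ⇒ −11p = -9 ⇒ p = 9/11, and the value is (-5)·(9/11) + 3 = -12/11.
For the column player: with q = P(b1), equating a1's and a2's payoffs gives −2q = 9q − 6 ⇒ q = 6/11.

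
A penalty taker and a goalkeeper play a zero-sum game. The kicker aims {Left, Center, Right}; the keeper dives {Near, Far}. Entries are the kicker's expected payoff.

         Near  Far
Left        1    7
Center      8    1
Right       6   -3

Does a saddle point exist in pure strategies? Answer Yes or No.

Row minima: Left → 1, Center → 1, Right → -3; maximin = 1.
Column maxima: Near → 8, Far → 7; minimax = 7.
1 ≠ 7, so no pure-strategy equilibrium exists.

No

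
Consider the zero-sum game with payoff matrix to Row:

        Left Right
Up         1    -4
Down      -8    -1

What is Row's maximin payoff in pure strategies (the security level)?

Row minima: Up → -4, Down → -8.
The best of these is -4.

-4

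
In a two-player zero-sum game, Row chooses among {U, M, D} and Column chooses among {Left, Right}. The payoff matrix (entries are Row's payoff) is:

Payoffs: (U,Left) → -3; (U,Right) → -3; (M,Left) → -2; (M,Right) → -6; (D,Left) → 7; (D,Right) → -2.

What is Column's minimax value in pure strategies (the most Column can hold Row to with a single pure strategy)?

-2

Column maxima: Left → 7, Right → -2.
The smallest of these is -2.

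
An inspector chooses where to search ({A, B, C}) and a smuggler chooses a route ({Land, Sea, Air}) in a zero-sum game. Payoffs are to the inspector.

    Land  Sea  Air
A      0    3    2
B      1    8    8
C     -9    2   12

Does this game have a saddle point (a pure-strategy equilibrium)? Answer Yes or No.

Row minima: A → 0, B → 1, C → -9; maximin = 1.
Column maxima: Land → 1, Sea → 8, Air → 12; minimax = 1.
maximin = minimax = 1, so a saddle point exists.

Yes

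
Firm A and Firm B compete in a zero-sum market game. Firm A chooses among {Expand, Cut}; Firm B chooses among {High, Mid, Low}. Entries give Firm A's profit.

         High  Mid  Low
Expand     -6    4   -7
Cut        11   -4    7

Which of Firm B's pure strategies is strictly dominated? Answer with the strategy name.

Low holds Firm A's payoff strictly below High in every row: -7 < -6, 7 < 11.
So High is strictly dominated for Firm B.

High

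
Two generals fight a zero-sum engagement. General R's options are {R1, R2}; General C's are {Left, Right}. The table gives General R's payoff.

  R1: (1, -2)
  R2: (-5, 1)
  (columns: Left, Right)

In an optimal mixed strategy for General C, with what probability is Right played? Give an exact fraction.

2/3

Row minima: R1 → -2, R2 → -5; maximin = -2.
Column maxima: Left → 1, Right → 1; minimax = 1.
-2 ≠ 1, so there is no saddle point; optimal play is mixed.
Let General R play R1 with probability p. Expected payoff against Left: 1p + (-5)(1−p) = 6p − 5; against Right: (-2)p + 1(1−p) = −3p + 1.
Setting these equal: 6p − 5 = −3p + 1 ⇒ 9p = 6 ⇒ p = 2/3, and the value is (6)·(2/3) − 5 = -1.
For General C: with q = P(Left), equating R1's and R2's payoffs gives 3q − 2 = −6q + 1 ⇒ q = 1/3.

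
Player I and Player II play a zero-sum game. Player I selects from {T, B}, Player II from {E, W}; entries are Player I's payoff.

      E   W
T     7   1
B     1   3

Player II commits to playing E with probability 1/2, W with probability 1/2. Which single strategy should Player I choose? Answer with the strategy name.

Expected payoff of T: (1/2)·7 + (1/2)·1 = 4.
Expected payoff of B: (1/2)·1 + (1/2)·3 = 2.
The largest is 4, so Player I's best response is T.

T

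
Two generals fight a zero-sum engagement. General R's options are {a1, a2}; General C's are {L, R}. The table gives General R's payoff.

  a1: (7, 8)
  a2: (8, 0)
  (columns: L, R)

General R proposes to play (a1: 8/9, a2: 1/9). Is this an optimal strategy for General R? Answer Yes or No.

Against L this mix gives (8/9)·7 + (1/9)·8 = 64/9.
Against R this mix gives (8/9)·8 + (1/9)·0 = 64/9.
All of General C's active replies (L, R) yield 64/9, and no column does worse for General R. The mix makes General C indifferent and guarantees 64/9, so it is optimal.

Yes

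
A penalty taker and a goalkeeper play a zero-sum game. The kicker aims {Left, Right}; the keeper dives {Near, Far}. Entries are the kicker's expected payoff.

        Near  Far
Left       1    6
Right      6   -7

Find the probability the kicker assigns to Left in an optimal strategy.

Row minima: Left → 1, Right → -7; maximin = 1.
Column maxima: Near → 6, Far → 6; minimax = 6.
1 ≠ 6, so there is no saddle point; optimal play is mixed.
Let the kicker play Left with probability p. Expected payoff against Near: 1p + 6(1−p) = −5p + 6; against Far: 6p + (-7)(1−p) = 13p − 7.
Setting these equal: −5p + 6 = 13p − 7 ⇒ −18p = -13 ⇒ p = 13/18, and the value is (-5)·(13/18) + 6 = 43/18.
For the keeper: with q = P(Near), equating Left's and Right's payoffs gives −5q + 6 = 13q − 7 ⇒ q = 13/18.

13/18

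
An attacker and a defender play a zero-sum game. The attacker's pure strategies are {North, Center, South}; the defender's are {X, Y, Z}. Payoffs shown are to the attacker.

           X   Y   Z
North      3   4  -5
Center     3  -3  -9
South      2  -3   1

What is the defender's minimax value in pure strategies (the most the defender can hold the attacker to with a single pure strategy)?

Column maxima: X → 3, Y → 4, Z → 1.
The smallest of these is 1.

1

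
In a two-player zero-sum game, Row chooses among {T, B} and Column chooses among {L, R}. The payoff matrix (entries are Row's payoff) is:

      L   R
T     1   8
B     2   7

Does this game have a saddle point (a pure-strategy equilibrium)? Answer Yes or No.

Yes

Row minima: T → 1, B → 2; maximin = 2.
Column maxima: L → 2, R → 8; minimax = 2.
maximin = minimax = 2, so a saddle point exists.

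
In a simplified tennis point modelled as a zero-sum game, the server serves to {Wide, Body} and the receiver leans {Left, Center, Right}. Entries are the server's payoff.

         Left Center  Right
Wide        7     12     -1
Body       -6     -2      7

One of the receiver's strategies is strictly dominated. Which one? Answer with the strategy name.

Center

Left holds the server's payoff strictly below Center in every row: 7 < 12, -6 < -2.
So Center is strictly dominated for the receiver.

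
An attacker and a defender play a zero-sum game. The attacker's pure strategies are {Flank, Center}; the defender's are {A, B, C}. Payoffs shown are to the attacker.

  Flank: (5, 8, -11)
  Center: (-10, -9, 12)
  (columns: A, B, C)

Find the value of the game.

Row minima: Flank → -11, Center → -10; maximin = -10.
Column maxima: A → 5, B → 8, C → 12; minimax = 5.
-10 ≠ 5, so there is no saddle point; optimal play is mixed.
B is strictly dominated by A (it gives the attacker strictly more in every row), so the defender never plays it.
On the remaining 2×2 (Flank, Center vs A, C):
Let the attacker play Flank with probability p. Expected payoff against A: 5p + (-10)(1−p) = 15p − 10; against C: (-11)p + 12(1−p) = −23p + 12.
Setting these equal: 15p − 10 = −23p + 12 ⇒ 38p = 22 ⇒ p = 11/19, and the value is (15)·(11/19) − 10 = -25/19.
For the defender: with q = P(A), equating Flank's and Center's payoffs gives 16q − 11 = −22q + 12 ⇒ q = 23/38.

-25/19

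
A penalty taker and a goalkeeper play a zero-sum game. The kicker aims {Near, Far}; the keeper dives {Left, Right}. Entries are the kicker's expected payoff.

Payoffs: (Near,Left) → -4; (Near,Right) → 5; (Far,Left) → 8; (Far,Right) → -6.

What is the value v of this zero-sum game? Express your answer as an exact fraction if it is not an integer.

Row minima: Near → -4, Far → -6; maximin = -4.
Column maxima: Left → 8, Right → 5; minimax = 5.
-4 ≠ 5, so there is no saddle point; optimal play is mixed.
Let the kicker play Near with probability p. Expected payoff against Left: (-4)p + 8(1−p) = −12p + 8; against Right: 5p + (-6)(1−p) = 11p − 6.
Setting these equal: −12p + 8 = 11p − 6 ⇒ −23p = -14 ⇒ p = 14/23, and the value is (-12)·(14/23) + 8 = 16/23.
For the keeper: with q = P(Left), equating Near's and Far's payoffs gives −9q + 5 = 14q − 6 ⇒ q = 11/23.

16/23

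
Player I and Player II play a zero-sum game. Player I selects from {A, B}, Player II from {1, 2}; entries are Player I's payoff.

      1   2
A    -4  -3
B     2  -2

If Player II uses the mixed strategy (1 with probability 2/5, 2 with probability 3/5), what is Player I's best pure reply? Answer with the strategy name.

B

Expected payoff of A: (2/5)·(-4) + (3/5)·(-3) = -17/5.
Expected payoff of B: (2/5)·2 + (3/5)·(-2) = -2/5.
The largest is -2/5, so Player I's best response is B.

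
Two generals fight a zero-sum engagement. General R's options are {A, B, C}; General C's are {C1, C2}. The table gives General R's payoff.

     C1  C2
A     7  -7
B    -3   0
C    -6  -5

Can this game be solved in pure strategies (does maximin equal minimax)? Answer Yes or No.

No

Row minima: A → -7, B → -3, C → -6; maximin = -3.
Column maxima: C1 → 7, C2 → 0; minimax = 0.
-3 ≠ 0, so no pure-strategy equilibrium exists.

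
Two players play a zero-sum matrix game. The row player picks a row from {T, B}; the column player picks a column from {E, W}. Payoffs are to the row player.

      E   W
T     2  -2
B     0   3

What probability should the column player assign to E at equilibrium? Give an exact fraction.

5/7

Row minima: T → -2, B → 0; maximin = 0.
Column maxima: E → 2, W → 3; minimax = 2.
0 ≠ 2, so there is no saddle point; optimal play is mixed.
Let the row player play T with probability p. Expected payoff against E: 2p + 0(1−p) = 2p; against W: (-2)p + 3(1−p) = −5p + 3.
Setting these equal: 2p = −5p + 3 ⇒ 7p = 3 ⇒ p = 3/7, and the value is (2)·(3/7) = 6/7.
For the column player: with q = P(E), equating T's and B's payoffs gives 4q − 2 = −3q + 3 ⇒ q = 5/7.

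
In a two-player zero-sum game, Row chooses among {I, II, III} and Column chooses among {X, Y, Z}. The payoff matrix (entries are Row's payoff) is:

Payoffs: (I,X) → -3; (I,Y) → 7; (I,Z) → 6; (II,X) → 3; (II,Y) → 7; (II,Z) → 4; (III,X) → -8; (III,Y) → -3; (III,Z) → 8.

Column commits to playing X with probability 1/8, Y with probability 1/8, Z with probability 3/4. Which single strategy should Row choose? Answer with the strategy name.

Expected payoff of I: (1/8)·(-3) + (1/8)·7 + (3/4)·6 = 5.
Expected payoff of II: (1/8)·3 + (1/8)·7 + (3/4)·4 = 17/4.
Expected payoff of III: (1/8)·(-8) + (1/8)·(-3) + (3/4)·8 = 37/8.
The largest is 5, so Row's best response is I.

I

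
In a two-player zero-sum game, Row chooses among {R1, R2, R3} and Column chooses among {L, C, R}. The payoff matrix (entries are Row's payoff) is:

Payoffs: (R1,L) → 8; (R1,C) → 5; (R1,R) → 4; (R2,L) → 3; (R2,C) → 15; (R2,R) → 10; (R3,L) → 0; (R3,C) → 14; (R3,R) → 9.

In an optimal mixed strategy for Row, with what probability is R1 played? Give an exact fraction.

Row minima: R1 → 4, R2 → 3, R3 → 0; maximin = 4.
Column maxima: L → 8, C → 15, R → 10; minimax = 8.
4 ≠ 8, so there is no saddle point; optimal play is mixed.
R3 is strictly dominated by R2, so Row never plays it.
C is strictly dominated by R (it gives Row strictly more in every row), so Column never plays it.
On the remaining 2×2 (R1, R2 vs L, R):
Let Row play R1 with probability p. Expected payoff against L: 8p + 3(1−p) = 5p + 3; against R: 4p + 10(1−p) = −6p + 10.
Setting these equal: 5p + 3 = −6p + 10 ⇒ 11p = 7 ⇒ p = 7/11, and the value is (5)·(7/11) + 3 = 68/11.
For Column: with q = P(L), equating R1's and R2's payoffs gives 4q + 4 = −7q + 10 ⇒ q = 6/11.

7/11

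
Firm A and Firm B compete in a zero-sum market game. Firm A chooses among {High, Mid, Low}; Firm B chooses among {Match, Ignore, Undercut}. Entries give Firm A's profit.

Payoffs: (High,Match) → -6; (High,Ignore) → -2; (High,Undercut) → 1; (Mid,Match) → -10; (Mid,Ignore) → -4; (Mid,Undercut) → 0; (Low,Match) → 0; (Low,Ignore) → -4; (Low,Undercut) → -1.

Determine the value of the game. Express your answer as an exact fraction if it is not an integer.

-3

Row minima: High → -6, Mid → -10, Low → -4; maximin = -4.
Column maxima: Match → 0, Ignore → -2, Undercut → 1; minimax = -2.
-4 ≠ -2, so there is no saddle point; optimal play is mixed.
Mid is strictly dominated by High, so Firm A never plays it.
Undercut is strictly dominated by Ignore (it gives Firm A strictly more in every row), so Firm B never plays it.
On the remaining 2×2 (High, Low vs Match, Ignore):
Let Firm A play High with probability p. Expected payoff against Match: (-6)p + 0(1−p) = −6p; against Ignore: (-2)p + (-4)(1−p) = 2p − 4.
Setting these equal: −6p = 2p − 4 ⇒ −8p = -4 ⇒ p = 1/2, and the value is (-6)·(1/2) = -3.
For Firm B: with q = P(Match), equating High's and Low's payoffs gives −4q − 2 = 4q − 4 ⇒ q = 1/4.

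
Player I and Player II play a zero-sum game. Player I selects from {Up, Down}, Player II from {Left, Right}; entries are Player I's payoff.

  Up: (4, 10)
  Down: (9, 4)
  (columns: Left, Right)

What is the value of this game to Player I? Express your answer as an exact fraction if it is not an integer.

Row minima: Up → 4, Down → 4; maximin = 4.
Column maxima: Left → 9, Right → 10; minimax = 9.
4 ≠ 9, so there is no saddle point; optimal play is mixed.
Let Player I play Up with probability p. Expected payoff against Left: 4p + 9(1−p) = −5p + 9; against Right: 10p + 4(1−p) = 6p + 4.
Setting these equal: −5p + 9 = 6p + 4 ⇒ −11p = -5 ⇒ p = 5/11, and the value is (-5)·(5/11) + 9 = 74/11.
For Player II: with q = P(Left), equating Up's and Down's payoffs gives −6q + 10 = 5q + 4 ⇒ q = 6/11.

74/11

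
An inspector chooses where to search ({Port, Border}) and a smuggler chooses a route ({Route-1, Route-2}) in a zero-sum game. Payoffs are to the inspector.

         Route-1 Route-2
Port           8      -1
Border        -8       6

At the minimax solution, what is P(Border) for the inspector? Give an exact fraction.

Row minima: Port → -1, Border → -8; maximin = -1.
Column maxima: Route-1 → 8, Route-2 → 6; minimax = 6.
-1 ≠ 6, so there is no saddle point; optimal play is mixed.
Let the inspector play Port with probability p. Expected payoff against Route-1: 8p + (-8)(1−p) = 16p − 8; against Route-2: (-1)p + 6(1−p) = −7p + 6.
Setting these equal: 16p − 8 = −7p + 6 ⇒ 23p = 14 ⇒ p = 14/23, and the value is (16)·(14/23) − 8 = 40/23.
For the smuggler: with q = P(Route-1), equating Port's and Border's payoffs gives 9q − 1 = −14q + 6 ⇒ q = 7/23.

9/23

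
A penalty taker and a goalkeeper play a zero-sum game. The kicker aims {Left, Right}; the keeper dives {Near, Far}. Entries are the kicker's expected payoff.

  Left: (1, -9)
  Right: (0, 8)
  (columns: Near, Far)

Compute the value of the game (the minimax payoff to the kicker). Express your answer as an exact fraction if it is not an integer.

Row minima: Left → -9, Right → 0; maximin = 0.
Column maxima: Near → 1, Far → 8; minimax = 1.
0 ≠ 1, so there is no saddle point; optimal play is mixed.
Let the kicker play Left with probability p. Expected payoff against Near: 1p + 0(1−p) = p; against Far: (-9)p + 8(1−p) = −17p + 8.
Setting these equal: p = −17p + 8 ⇒ 18p = 8 ⇒ p = 4/9, and the value is (1)·(4/9) = 4/9.
For the keeper: with q = P(Near), equating Left's and Right's payoffs gives 10q − 9 = −8q + 8 ⇒ q = 17/18.

4/9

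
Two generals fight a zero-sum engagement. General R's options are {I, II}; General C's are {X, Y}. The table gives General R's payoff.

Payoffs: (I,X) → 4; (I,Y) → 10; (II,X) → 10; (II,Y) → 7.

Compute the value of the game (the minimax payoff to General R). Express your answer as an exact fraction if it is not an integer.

8

Row minima: I → 4, II → 7; maximin = 7.
Column maxima: X → 10, Y → 10; minimax = 10.
7 ≠ 10, so there is no saddle point; optimal play is mixed.
Let General R play I with probability p. Expected payoff against X: 4p + 10(1−p) = −6p + 10; against Y: 10p + 7(1−p) = 3p + 7.
Setting these equal: −6p + 10 = 3p + 7 ⇒ −9p = -3 ⇒ p = 1/3, and the value is (-6)·(1/3) + 10 = 8.
For General C: with q = P(X), equating I's and II's payoffs gives −6q + 10 = 3q + 7 ⇒ q = 1/3.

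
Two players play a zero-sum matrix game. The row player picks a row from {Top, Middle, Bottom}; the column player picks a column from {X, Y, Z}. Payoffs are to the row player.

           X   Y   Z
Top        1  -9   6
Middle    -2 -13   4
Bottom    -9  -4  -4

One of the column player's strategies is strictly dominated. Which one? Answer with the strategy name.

Z

X holds the row player's payoff strictly below Z in every row: 1 < 6, -2 < 4, -9 < -4.
So Z is strictly dominated for the column player.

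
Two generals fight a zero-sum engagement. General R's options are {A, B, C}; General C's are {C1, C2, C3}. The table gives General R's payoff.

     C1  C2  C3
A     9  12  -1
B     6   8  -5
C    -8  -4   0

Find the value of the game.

-4/9

Row minima: A → -1, B → -5, C → -8; maximin = -1.
Column maxima: C1 → 9, C2 → 12, C3 → 0; minimax = 0.
-1 ≠ 0, so there is no saddle point; optimal play is mixed.
B is strictly dominated by A, so General R never plays it.
C2 is strictly dominated by C1 (it gives General R strictly more in every row), so General C never plays it.
On the remaining 2×2 (A, C vs C1, C3):
Let General R play A with probability p. Expected payoff against C1: 9p + (-8)(1−p) = 17p − 8; against C3: (-1)p + 0(1−p) = −p.
Setting these equal: 17p − 8 = −p ⇒ 18p = 8 ⇒ p = 4/9, and the value is (17)·(4/9) − 8 = -4/9.
For General C: with q = P(C1), equating A's and C's payoffs gives 10q − 1 = −8q ⇒ q = 1/18.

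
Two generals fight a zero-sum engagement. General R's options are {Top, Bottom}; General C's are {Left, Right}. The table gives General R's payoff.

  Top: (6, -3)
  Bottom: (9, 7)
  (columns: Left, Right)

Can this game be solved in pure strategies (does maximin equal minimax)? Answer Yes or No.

Row minima: Top → -3, Bottom → 7; maximin = 7.
Column maxima: Left → 9, Right → 7; minimax = 7.
maximin = minimax = 7, so a saddle point exists.

Yes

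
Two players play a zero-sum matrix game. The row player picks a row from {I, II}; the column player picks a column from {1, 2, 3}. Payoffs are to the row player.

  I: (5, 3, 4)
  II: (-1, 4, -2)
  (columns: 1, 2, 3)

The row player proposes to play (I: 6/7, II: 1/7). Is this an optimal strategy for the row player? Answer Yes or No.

Yes

Against 1 this mix gives (6/7)·5 + (1/7)·(-1) = 29/7.
Against 2 this mix gives (6/7)·3 + (1/7)·4 = 22/7.
Against 3 this mix gives (6/7)·4 + (1/7)·(-2) = 22/7.
All of the column player's active replies (2, 3) yield 22/7, and no column does worse for the row player. The mix makes the column player indifferent and guarantees 22/7, so it is optimal.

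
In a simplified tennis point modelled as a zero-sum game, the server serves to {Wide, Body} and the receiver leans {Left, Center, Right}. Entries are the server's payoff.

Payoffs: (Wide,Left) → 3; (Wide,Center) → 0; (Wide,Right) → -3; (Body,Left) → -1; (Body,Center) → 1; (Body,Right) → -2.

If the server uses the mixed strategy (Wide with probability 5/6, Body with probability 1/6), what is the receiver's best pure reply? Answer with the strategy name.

If the receiver plays Left, the server's expected payoff is (5/6)·3 + (1/6)·(-1) = 7/3.
If the receiver plays Center, the server's expected payoff is (5/6)·0 + (1/6)·1 = 1/6.
If the receiver plays Right, the server's expected payoff is (5/6)·(-3) + (1/6)·(-2) = -17/6.
The receiver minimizes the server's payoff; the smallest is -17/6, so the best response is Right.

Right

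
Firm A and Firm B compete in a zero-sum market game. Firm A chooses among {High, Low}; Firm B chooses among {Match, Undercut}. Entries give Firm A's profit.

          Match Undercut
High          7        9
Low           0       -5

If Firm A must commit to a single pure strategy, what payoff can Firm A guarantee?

7

Row minima: High → 7, Low → -5.
The best of these is 7.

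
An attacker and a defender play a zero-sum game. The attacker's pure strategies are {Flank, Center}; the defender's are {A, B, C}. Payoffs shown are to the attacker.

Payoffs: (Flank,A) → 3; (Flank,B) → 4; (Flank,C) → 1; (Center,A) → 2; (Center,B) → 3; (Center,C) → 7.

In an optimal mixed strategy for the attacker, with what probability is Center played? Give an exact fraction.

2/7

Row minima: Flank → 1, Center → 2; maximin = 2.
Column maxima: A → 3, B → 4, C → 7; minimax = 3.
2 ≠ 3, so there is no saddle point; optimal play is mixed.
B is strictly dominated by A (it gives the attacker strictly more in every row), so the defender never plays it.
On the remaining 2×2 (Flank, Center vs A, C):
Let the attacker play Flank with probability p. Expected payoff against A: 3p + 2(1−p) = p + 2; against C: 1p + 7(1−p) = −6p + 7.
Setting these equal: p + 2 = −6p + 7 ⇒ 7p = 5 ⇒ p = 5/7, and the value is (1)·(5/7) + 2 = 19/7.
For the defender: with q = P(A), equating Flank's and Center's payoffs gives 2q + 1 = −5q + 7 ⇒ q = 6/7.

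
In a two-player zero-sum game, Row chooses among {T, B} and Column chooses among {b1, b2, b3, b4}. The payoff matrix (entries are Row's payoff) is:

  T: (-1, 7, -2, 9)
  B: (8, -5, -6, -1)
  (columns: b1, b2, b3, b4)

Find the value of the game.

Row minima: T → -2, B → -6; maximin = -2.
Column maxima: b1 → 8, b2 → 7, b3 → -2, b4 → 9; minimax = -2.
Since maximin = minimax = -2, there is a saddle point and the value is -2.

-2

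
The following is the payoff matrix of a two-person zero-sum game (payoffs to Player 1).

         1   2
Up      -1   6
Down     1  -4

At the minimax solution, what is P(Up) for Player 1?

5/12

Row minima: Up → -1, Down → -4; maximin = -1.
Column maxima: 1 → 1, 2 → 6; minimax = 1.
-1 ≠ 1, so there is no saddle point; optimal play is mixed.
Let Player 1 play Up with probability p. Expected payoff against 1: (-1)p + 1(1−p) = −2p + 1; against 2: 6p + (-4)(1−p) = 10p − 4.
Setting these equal: −2p + 1 = 10p − 4 ⇒ −12p = -5 ⇒ p = 5/12, and the value is (-2)·(5/12) + 1 = 1/6.
For Player 2: with q = P(1), equating Up's and Down's payoffs gives −7q + 6 = 5q − 4 ⇒ q = 5/6.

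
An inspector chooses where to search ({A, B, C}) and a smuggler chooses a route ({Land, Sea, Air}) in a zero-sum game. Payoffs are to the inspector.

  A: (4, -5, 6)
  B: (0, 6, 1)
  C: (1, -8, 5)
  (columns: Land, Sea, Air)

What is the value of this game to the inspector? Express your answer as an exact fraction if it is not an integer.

Row minima: A → -5, B → 0, C → -8; maximin = 0.
Column maxima: Land → 4, Sea → 6, Air → 6; minimax = 4.
0 ≠ 4, so there is no saddle point; optimal play is mixed.
C is strictly dominated by A, so the inspector never plays it.
Air is strictly dominated by Land (it gives the inspector strictly more in every row), so the smuggler never plays it.
On the remaining 2×2 (A, B vs Land, Sea):
Let the inspector play A with probability p. Expected payoff against Land: 4p + 0(1−p) = 4p; against Sea: (-5)p + 6(1−p) = −11p + 6.
Setting these equal: 4p = −11p + 6 ⇒ 15p = 6 ⇒ p = 2/5, and the value is (4)·(2/5) = 8/5.
For the smuggler: with q = P(Land), equating A's and B's payoffs gives 9q − 5 = −6q + 6 ⇒ q = 11/15.

8/5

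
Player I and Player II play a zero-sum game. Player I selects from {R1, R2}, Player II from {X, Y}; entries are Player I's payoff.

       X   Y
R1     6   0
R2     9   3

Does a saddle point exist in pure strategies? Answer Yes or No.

Yes

Row minima: R1 → 0, R2 → 3; maximin = 3.
Column maxima: X → 9, Y → 3; minimax = 3.
maximin = minimax = 3, so a saddle point exists.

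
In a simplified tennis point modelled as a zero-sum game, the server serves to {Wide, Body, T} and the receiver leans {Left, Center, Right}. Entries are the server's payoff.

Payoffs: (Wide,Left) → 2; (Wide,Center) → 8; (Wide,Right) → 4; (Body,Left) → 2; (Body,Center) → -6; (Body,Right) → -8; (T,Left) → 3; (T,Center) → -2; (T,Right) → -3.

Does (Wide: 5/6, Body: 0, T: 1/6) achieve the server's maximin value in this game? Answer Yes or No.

No

Against Left this mix gives (5/6)·2 + (1/6)·3 = 13/6.
Against Center this mix gives (5/6)·8 + (1/6)·(-2) = 19/3.
Against Right this mix gives (5/6)·4 + (1/6)·(-3) = 17/6.
The receiver will play Left, holding the server to 13/6. Shifting weight toward the row that does better against Left would raise this floor (the equalizing mix achieves 9/4 against both Left and Right), so the proposed strategy is not optimal.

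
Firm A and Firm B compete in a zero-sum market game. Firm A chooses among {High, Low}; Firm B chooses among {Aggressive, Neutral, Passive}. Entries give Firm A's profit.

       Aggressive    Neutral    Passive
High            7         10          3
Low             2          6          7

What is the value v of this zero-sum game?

43/9

Row minima: High → 3, Low → 2; maximin = 3.
Column maxima: Aggressive → 7, Neutral → 10, Passive → 7; minimax = 7.
3 ≠ 7, so there is no saddle point; optimal play is mixed.
Neutral is strictly dominated by Aggressive (it gives Firm A strictly more in every row), so Firm B never plays it.
On the remaining 2×2 (High, Low vs Aggressive, Passive):
Let Firm A play High with probability p. Expected payoff against Aggressive: 7p + 2(1−p) = 5p + 2; against Passive: 3p + 7(1−p) = −4p + 7.
Setting these equal: 5p + 2 = −4p + 7 ⇒ 9p = 5 ⇒ p = 5/9, and the value is (5)·(5/9) + 2 = 43/9.
For Firm B: with q = P(Aggressive), equating High's and Low's payoffs gives 4q + 3 = −5q + 7 ⇒ q = 4/9.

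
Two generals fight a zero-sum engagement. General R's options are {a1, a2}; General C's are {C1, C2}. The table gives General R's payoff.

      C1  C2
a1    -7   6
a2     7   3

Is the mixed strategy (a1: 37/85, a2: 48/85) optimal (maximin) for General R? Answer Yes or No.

No

Against C1 this mix gives (37/85)·(-7) + (48/85)·7 = 77/85.
Against C2 this mix gives (37/85)·6 + (48/85)·3 = 366/85.
General C will play C1, holding General R to 77/85. Shifting weight toward the row that does better against C1 would raise this floor (the equalizing mix achieves 63/17 against both C1 and C2), so the proposed strategy is not optimal.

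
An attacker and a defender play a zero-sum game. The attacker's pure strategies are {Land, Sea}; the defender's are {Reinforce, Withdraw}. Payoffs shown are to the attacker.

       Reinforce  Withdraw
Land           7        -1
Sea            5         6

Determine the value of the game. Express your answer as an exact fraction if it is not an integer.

Row minima: Land → -1, Sea → 5; maximin = 5.
Column maxima: Reinforce → 7, Withdraw → 6; minimax = 6.
5 ≠ 6, so there is no saddle point; optimal play is mixed.
Let the attacker play Land with probability p. Expected payoff against Reinforce: 7p + 5(1−p) = 2p + 5; against Withdraw: (-1)p + 6(1−p) = −7p + 6.
Setting these equal: 2p + 5 = −7p + 6 ⇒ 9p = 1 ⇒ p = 1/9, and the value is (2)·(1/9) + 5 = 47/9.
For the defender: with q = P(Reinforce), equating Land's and Sea's payoffs gives 8q − 1 = −q + 6 ⇒ q = 7/9.

47/9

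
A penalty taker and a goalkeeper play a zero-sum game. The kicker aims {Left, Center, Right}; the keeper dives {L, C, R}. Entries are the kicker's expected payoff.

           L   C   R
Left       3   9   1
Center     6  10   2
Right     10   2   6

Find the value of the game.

Row minima: Left → 1, Center → 2, Right → 2; maximin = 2.
Column maxima: L → 10, C → 10, R → 6; minimax = 6.
2 ≠ 6, so there is no saddle point; optimal play is mixed.
Left is strictly dominated by Center, so the kicker never plays it.
L is strictly dominated by R (it gives the kicker strictly more in every row), so the keeper never plays it.
On the remaining 2×2 (Center, Right vs C, R):
Let the kicker play Center with probability p. Expected payoff against C: 10p + 2(1−p) = 8p + 2; against R: 2p + 6(1−p) = −4p + 6.
Setting these equal: 8p + 2 = −4p + 6 ⇒ 12p = 4 ⇒ p = 1/3, and the value is (8)·(1/3) + 2 = 14/3.
For the keeper: with q = P(C), equating Center's and Right's payoffs gives 8q + 2 = −4q + 6 ⇒ q = 1/3.

14/3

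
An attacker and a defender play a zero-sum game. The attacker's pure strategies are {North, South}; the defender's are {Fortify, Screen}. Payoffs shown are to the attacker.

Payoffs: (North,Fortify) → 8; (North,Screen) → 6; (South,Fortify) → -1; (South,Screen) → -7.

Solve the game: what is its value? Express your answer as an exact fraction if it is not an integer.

Row minima: North → 6, South → -7; maximin = 6.
Column maxima: Fortify → 8, Screen → 6; minimax = 6.
Since maximin = minimax = 6, there is a saddle point and the value is 6.

6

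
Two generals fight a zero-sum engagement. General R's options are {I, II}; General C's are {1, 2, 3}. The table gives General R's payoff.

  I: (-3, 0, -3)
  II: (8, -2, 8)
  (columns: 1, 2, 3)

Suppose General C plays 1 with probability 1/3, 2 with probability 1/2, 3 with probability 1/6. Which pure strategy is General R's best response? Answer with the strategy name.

Expected payoff of I: (1/3)·(-3) + (1/2)·0 + (1/6)·(-3) = -3/2.
Expected payoff of II: (1/3)·8 + (1/2)·(-2) + (1/6)·8 = 3.
The largest is 3, so General R's best response is II.

II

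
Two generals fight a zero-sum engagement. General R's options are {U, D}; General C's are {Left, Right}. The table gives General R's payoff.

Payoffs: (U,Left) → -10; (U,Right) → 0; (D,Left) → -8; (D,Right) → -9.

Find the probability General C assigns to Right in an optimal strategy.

2/11

Row minima: U → -10, D → -9; maximin = -9.
Column maxima: Left → -8, Right → 0; minimax = -8.
-9 ≠ -8, so there is no saddle point; optimal play is mixed.
Let General R play U with probability p. Expected payoff against Left: (-10)p + (-8)(1−p) = −2p − 8; against Right: 0p + (-9)(1−p) = 9p − 9.
Setting these equal: −2p − 8 = 9p − 9 ⇒ −11p = -1 ⇒ p = 1/11, and the value is (-2)·(1/11) − 8 = -90/11.
For General C: with q = P(Left), equating U's and D's payoffs gives −10q = q − 9 ⇒ q = 9/11.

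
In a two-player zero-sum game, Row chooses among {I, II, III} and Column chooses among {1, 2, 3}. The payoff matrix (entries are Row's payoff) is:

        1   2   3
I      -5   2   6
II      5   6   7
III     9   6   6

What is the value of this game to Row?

Row minima: I → -5, II → 5, III → 6; maximin = 6.
Column maxima: 1 → 9, 2 → 6, 3 → 7; minimax = 6.
Since maximin = minimax = 6, there is a saddle point and the value is 6.

6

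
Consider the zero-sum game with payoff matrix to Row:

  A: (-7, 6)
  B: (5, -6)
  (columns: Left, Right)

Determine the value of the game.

Row minima: A → -7, B → -6; maximin = -6.
Column maxima: Left → 5, Right → 6; minimax = 5.
-6 ≠ 5, so there is no saddle point; optimal play is mixed.
Let Row play A with probability p. Expected payoff against Left: (-7)p + 5(1−p) = −12p + 5; against Right: 6p + (-6)(1−p) = 12p − 6.
Setting these equal: −12p + 5 = 12p − 6 ⇒ −24p = -11 ⇒ p = 11/24, and the value is (-12)·(11/24) + 5 = -1/2.
For Column: with q = P(Left), equating A's and B's payoffs gives −13q + 6 = 11q − 6 ⇒ q = 1/2.

-1/2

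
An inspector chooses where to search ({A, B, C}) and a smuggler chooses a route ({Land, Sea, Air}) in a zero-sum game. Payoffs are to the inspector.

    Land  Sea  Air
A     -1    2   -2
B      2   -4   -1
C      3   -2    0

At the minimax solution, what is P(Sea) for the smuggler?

Row minima: A → -2, B → -4, C → -2; maximin = -2.
Column maxima: Land → 3, Sea → 2, Air → 0; minimax = 0.
-2 ≠ 0, so there is no saddle point; optimal play is mixed.
B is strictly dominated by C, so the inspector never plays it.
Land is strictly dominated by Air (it gives the inspector strictly more in every row), so the smuggler never plays it.
On the remaining 2×2 (A, C vs Sea, Air):
Let the inspector play A with probability p. Expected payoff against Sea: 2p + (-2)(1−p) = 4p − 2; against Air: (-2)p + 0(1−p) = −2p.
Setting these equal: 4p − 2 = −2p ⇒ 6p = 2 ⇒ p = 1/3, and the value is (4)·(1/3) − 2 = -2/3.
For the smuggler: with q = P(Sea), equating A's and C's payoffs gives 4q − 2 = −2q ⇒ q = 1/3.

1/3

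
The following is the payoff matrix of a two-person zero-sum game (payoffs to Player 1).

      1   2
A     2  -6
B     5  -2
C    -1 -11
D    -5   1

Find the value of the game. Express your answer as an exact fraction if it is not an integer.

-5/13

Row minima: A → -6, B → -2, C → -11, D → -5; maximin = -2.
Column maxima: 1 → 5, 2 → 1; minimax = 1.
-2 ≠ 1, so there is no saddle point; optimal play is mixed.
A is strictly dominated by B, so Player 1 never plays it.
C is strictly dominated by B, so Player 1 never plays it.
On the remaining 2×2 (B, D vs 1, 2):
Let Player 1 play B with probability p. Expected payoff against 1: 5p + (-5)(1−p) = 10p − 5; against 2: (-2)p + 1(1−p) = −3p + 1.
Setting these equal: 10p − 5 = −3p + 1 ⇒ 13p = 6 ⇒ p = 6/13, and the value is (10)·(6/13) − 5 = -5/13.
For Player 2: with q = P(1), equating B's and D's payoffs gives 7q − 2 = −6q + 1 ⇒ q = 3/13.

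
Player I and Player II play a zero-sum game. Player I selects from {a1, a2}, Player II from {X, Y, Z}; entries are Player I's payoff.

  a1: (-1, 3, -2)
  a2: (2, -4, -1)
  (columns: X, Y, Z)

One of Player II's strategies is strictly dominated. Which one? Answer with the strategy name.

Z holds Player I's payoff strictly below X in every row: -2 < -1, -1 < 2.
So X is strictly dominated for Player II.

X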